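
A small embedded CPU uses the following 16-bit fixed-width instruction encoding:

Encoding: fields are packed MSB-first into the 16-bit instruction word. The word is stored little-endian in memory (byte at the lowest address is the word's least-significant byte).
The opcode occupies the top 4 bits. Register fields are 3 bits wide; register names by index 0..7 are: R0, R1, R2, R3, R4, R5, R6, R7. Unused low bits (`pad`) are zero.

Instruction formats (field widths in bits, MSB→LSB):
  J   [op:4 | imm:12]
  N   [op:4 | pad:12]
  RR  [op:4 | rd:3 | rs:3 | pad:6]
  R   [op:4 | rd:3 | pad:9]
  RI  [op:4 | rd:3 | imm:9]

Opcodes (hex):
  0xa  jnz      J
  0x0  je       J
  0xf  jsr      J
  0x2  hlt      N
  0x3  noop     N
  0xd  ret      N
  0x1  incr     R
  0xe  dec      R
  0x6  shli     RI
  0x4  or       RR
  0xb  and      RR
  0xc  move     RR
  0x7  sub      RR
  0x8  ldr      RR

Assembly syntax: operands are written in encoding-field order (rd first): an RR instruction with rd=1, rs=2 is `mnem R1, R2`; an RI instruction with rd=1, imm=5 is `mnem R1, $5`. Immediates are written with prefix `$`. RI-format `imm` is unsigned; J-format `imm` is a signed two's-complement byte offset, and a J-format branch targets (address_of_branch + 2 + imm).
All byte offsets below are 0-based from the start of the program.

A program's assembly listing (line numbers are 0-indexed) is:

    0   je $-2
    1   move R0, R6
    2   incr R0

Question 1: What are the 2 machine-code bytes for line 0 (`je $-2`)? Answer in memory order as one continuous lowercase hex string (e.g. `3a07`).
fe0f

0. je fields op=0x0:4|imm=-2:12 → word 0ffeh → fe 0f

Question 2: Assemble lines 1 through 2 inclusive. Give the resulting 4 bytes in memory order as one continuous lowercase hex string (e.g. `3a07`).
80c10010

line 1 (move): pack op=0xc:4|rd=0:3|rs=6:3|pad=0:6 = 0xc180; little→ 80 c1
line 2 (incr): pack op=0x1:4|rd=0:3|pad=0:9 = 0x1000; little→ 00 10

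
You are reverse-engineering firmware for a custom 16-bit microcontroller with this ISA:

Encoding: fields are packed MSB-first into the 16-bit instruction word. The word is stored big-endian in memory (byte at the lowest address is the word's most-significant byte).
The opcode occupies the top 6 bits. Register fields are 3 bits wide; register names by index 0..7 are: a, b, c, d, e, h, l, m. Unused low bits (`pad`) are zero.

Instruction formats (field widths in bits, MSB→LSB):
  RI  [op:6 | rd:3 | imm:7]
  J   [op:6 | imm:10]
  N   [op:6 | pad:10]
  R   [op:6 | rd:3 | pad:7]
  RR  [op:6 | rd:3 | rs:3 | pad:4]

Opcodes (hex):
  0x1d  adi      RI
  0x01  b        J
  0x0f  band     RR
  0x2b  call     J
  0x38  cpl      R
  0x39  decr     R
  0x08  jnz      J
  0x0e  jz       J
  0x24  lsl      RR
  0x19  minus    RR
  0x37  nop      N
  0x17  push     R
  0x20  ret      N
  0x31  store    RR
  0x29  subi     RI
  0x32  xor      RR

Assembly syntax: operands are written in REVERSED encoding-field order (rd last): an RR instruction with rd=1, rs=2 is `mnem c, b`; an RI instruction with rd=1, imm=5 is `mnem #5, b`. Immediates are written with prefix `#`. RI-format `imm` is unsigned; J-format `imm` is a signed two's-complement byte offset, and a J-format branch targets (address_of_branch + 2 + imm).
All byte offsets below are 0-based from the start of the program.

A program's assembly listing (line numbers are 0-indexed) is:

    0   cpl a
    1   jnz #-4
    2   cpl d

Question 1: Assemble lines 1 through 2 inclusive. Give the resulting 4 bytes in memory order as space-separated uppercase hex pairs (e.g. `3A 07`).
23 FC E1 80

line 1 (jnz): pack op=0x8:6|imm=-4:10 = 0x23fc; big→ 23 fc
line 2 (cpl): pack op=0x38:6|rd=3:3|pad=0:7 = 0xe180; big→ e1 80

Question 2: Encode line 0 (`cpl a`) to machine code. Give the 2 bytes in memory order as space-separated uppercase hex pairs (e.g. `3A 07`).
0. cpl fields op=0x38:6|rd=0:3|pad=0:7 → word e000h → e0 00

E0 00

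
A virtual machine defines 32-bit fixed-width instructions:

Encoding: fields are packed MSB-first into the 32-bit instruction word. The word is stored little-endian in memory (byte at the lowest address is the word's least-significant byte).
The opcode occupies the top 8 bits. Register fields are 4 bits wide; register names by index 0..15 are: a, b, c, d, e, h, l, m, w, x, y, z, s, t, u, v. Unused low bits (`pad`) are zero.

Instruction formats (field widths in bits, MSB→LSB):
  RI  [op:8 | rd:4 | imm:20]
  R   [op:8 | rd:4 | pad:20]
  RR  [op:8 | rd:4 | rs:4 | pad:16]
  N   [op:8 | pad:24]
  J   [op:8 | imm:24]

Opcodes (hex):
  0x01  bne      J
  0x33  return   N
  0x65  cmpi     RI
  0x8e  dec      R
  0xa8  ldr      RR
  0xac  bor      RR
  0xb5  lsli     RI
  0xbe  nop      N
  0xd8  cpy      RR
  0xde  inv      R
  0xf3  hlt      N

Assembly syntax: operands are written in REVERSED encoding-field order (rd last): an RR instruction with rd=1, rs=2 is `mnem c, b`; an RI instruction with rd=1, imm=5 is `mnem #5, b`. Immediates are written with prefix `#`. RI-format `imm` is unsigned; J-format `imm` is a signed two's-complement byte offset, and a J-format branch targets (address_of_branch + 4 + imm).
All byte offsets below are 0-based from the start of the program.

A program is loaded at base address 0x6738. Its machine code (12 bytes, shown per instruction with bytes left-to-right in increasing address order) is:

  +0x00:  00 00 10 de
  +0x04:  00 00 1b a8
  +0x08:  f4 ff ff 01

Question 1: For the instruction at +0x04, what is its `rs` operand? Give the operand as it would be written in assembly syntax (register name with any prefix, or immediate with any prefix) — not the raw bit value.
z

off 0x04: read 00 00 1b a8 as little → 0xa81b0000
  op=0xa81b0000>>24=0xa8 ⇒ ldr (RR)
  rd@[23:20]=0x1 ⇒ b
  rs@[19:16]=0xb ⇒ z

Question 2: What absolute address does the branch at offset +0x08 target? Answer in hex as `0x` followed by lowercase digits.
@+08  little-endian(f4 ff ff 01) = 0x01fffff4
  op=0x01fffff4>>24=0x1 ⇒ bne (J)
  imm@[23:0]=0xfffff4 (s24→-12) ⇒ #-12
  target = base 0x6738 + off 0x08 + 4 + imm -12 = 0x6738

0x6738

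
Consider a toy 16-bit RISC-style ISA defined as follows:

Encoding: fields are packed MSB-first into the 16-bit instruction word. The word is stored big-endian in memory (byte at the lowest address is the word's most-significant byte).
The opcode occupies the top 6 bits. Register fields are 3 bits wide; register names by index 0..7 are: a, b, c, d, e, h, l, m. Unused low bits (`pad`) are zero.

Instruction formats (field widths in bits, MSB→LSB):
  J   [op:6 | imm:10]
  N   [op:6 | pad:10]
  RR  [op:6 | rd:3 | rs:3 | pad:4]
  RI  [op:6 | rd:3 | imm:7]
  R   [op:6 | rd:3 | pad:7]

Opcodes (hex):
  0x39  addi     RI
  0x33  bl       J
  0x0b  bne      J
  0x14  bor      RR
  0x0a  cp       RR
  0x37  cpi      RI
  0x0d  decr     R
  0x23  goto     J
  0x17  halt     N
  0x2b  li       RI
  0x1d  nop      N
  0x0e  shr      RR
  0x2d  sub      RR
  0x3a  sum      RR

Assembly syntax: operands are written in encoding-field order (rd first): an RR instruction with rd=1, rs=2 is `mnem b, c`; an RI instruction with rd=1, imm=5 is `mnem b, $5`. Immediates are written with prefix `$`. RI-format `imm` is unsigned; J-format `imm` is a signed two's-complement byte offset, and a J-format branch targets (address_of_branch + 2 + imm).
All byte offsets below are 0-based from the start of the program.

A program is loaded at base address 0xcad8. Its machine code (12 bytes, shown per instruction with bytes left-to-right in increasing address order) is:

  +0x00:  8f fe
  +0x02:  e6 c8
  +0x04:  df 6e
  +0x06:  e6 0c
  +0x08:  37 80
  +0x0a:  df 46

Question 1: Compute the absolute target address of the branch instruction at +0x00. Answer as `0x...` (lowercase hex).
0xcad8

[00] 8f fe → 0x8ffe
  opcode bits[15:10]=0x23: goto/J
  imm@[9:0]=0x3fe (s10→-2) ⇒ $-2
  target = base 0xcad8 + off 0x00 + 2 + imm -2 = 0xcad8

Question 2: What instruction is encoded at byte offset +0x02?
off 0x02: read e6 c8 as big → 0xe6c8
  top 6b → 0x39 → addi [RI]
  rd: (w>>7)&0x7=0x5 → h
  imm: (w>>0)&0x7f=0x48 → $72

addi h, $72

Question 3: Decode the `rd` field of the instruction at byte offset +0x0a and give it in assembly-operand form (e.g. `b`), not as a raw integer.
off 0x0a: read df 46 as big → 0xdf46
  top 6b → 0x37 → cpi [RI]
  [9:7] rd=6 = l
  [6:0] imm=70 = $70

l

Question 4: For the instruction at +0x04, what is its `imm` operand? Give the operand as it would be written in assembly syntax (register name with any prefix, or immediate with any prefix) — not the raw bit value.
off 0x04: read df 6e as big → 0xdf6e
  opcode bits[15:10]=0x37: cpi/RI
  [9:7] rd=6 = l
  [6:0] imm=110 = $110

$110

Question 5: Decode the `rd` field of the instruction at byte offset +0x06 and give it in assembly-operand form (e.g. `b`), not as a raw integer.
+0x06: e6 0c ⇒ word 0xe60c (big)
  op=0xe60c>>10=0x39 ⇒ addi (RI)
  rd: (w>>7)&0x7=0x4 → e
  imm: (w>>0)&0x7f=0xc → $12

e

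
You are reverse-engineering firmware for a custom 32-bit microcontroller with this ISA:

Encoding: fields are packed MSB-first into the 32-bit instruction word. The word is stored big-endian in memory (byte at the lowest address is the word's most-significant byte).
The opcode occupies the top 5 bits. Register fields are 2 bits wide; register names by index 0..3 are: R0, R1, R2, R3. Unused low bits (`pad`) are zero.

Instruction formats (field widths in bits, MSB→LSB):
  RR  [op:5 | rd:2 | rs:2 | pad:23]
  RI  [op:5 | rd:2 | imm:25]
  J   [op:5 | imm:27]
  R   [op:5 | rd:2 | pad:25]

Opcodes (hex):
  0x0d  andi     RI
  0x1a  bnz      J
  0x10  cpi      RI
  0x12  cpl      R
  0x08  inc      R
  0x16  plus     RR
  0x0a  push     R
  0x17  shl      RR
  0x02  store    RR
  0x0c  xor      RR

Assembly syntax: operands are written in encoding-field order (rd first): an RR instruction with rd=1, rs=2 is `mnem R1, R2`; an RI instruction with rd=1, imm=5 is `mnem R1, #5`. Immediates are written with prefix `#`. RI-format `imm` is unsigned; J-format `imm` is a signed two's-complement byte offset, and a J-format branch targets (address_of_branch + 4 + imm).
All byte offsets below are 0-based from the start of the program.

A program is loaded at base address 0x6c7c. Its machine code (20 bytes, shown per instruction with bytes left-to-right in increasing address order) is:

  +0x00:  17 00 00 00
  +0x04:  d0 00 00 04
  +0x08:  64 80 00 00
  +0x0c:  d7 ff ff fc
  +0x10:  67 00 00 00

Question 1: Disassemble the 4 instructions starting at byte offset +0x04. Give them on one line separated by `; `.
+0x04: d0 00 00 04 ⇒ word 0xd0000004 (big)
  op=0xd0000004>>27=0x1a ⇒ bnz (J)
  imm@[26:0]=0x4 ⇒ #4
+0x08: 64 80 00 00 ⇒ word 0x64800000 (big)
  op=0x64800000>>27=0xc ⇒ xor (RR)
  rd@[26:25]=0x2 ⇒ R2
  rs@[24:23]=0x1 ⇒ R1
+0x0c: d7 ff ff fc ⇒ word 0xd7fffffc (big)
  op=0xd7fffffc>>27=0x1a ⇒ bnz (J)
  imm@[26:0]=0x7fffffc (s27→-4) ⇒ #-4
+0x10: 67 00 00 00 ⇒ word 0x67000000 (big)
  op=0x67000000>>27=0xc ⇒ xor (RR)
  rd@[26:25]=0x3 ⇒ R3
  rs@[24:23]=0x2 ⇒ R2

bnz #4; xor R2, R1; bnz #-4; xor R3, R2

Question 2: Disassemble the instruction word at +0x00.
[00] 17 00 00 00 → 0x17000000
  op=0x17000000>>27=0x2 ⇒ store (RR)
  [26:25] rd=3 = R3
  [24:23] rs=2 = R2

store R3, R2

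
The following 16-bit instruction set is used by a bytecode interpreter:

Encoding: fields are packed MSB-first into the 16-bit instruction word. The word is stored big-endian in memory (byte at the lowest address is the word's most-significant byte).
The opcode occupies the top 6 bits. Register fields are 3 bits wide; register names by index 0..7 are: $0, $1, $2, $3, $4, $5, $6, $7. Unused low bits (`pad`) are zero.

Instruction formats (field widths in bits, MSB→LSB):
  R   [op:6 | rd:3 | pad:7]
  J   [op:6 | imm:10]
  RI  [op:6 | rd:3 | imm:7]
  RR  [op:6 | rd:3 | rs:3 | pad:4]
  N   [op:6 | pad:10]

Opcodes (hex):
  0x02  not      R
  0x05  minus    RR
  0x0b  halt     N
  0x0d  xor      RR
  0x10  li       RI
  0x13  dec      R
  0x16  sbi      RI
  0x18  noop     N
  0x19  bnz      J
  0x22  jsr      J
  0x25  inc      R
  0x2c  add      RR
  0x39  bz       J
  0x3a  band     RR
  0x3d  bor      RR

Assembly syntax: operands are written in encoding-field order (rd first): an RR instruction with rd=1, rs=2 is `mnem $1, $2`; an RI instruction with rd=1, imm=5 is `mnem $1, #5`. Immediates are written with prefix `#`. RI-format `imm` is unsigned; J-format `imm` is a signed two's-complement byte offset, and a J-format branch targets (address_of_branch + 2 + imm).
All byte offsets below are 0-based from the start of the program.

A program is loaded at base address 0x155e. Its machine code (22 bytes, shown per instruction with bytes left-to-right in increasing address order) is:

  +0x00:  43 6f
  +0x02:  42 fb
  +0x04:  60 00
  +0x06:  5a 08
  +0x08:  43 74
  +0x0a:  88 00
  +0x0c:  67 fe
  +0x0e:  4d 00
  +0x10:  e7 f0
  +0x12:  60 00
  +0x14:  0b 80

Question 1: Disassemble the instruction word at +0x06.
sbi $4, #8

off 0x06: read 5a 08 as big → 0x5a08
  op=0x5a08>>10=0x16 ⇒ sbi (RI)
  rd: (w>>7)&0x7=0x4 → $4
  imm: (w>>0)&0x7f=0x8 → #8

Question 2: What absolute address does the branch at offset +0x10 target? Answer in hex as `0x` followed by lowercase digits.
0x1560

+0x10: e7 f0 ⇒ word 0xe7f0 (big)
  op=0xe7f0>>10=0x39 ⇒ bz (J)
  [9:0] imm=1008 (s10→-16) = #-16
  target = base 0x155e + off 0x10 + 2 + imm -16 = 0x1560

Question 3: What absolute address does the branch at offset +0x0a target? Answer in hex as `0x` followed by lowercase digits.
+0x0a: 88 00 ⇒ word 0x8800 (big)
  opcode bits[15:10]=0x22: jsr/J
  imm: (w>>0)&0x3ff=0x0 → #0
  target = base 0x155e + off 0x0a + 2 + imm 0 = 0x156a

0x156a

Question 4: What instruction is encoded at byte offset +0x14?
not $7

[14] 0b 80 → 0x0b80
  top 6b → 0x2 → not [R]
  rd: (w>>7)&0x7=0x7 → $7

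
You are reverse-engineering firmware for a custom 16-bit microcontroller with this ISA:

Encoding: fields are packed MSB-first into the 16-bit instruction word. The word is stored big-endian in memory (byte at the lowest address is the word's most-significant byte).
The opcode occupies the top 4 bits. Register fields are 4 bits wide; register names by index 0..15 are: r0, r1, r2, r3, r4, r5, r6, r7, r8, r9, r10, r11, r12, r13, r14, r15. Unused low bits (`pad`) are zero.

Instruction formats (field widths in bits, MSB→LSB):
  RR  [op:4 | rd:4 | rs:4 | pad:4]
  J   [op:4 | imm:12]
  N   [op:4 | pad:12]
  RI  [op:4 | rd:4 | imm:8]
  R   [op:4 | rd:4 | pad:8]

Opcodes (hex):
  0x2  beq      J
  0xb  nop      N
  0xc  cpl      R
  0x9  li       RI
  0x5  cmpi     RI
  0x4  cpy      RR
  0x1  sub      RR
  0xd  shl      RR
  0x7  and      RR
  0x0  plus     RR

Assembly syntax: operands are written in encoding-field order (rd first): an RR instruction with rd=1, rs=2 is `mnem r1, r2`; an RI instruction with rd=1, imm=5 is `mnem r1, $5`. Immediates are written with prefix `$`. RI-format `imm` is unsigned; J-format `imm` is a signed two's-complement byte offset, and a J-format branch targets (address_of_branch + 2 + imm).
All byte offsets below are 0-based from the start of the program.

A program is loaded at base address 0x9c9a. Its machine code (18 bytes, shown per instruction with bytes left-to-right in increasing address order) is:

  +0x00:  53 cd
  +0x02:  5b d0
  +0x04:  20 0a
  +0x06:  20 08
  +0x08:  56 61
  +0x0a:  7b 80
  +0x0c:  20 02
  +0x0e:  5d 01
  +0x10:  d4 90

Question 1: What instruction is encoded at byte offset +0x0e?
[0e] 5d 01 → 0x5d01
  op=0x5d01>>12=0x5 ⇒ cmpi (RI)
  [11:8] rd=13 = r13
  [7:0] imm=1 = $1

cmpi r13, $1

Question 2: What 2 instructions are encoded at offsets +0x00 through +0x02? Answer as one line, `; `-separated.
cmpi r3, $205; cmpi r11, $208

[00] 53 cd → 0x53cd
  top 4b → 0x5 → cmpi [RI]
  [11:8] rd=3 = r3
  [7:0] imm=205 = $205
[02] 5b d0 → 0x5bd0
  top 4b → 0x5 → cmpi [RI]
  [11:8] rd=11 = r11
  [7:0] imm=208 = $208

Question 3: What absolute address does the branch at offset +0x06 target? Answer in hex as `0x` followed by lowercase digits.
0x9caa

+0x06: 20 08 ⇒ word 0x2008 (big)
  top 4b → 0x2 → beq [J]
  imm: (w>>0)&0xfff=0x8 → $8
  target = base 0x9c9a + off 0x06 + 2 + imm 8 = 0x9caa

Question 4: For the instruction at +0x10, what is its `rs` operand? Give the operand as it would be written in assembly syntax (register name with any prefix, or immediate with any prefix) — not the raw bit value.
@+10  big-endian(d4 90) = 0xd490
  opcode bits[15:12]=0xd: shl/RR
  rd: (w>>8)&0xf=0x4 → r4
  rs: (w>>4)&0xf=0x9 → r9

r9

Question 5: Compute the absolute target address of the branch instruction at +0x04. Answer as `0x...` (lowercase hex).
+0x04: 20 0a ⇒ word 0x200a (big)
  op=0x200a>>12=0x2 ⇒ beq (J)
  imm: (w>>0)&0xfff=0xa → $10
  target = base 0x9c9a + off 0x04 + 2 + imm 10 = 0x9caa

0x9caa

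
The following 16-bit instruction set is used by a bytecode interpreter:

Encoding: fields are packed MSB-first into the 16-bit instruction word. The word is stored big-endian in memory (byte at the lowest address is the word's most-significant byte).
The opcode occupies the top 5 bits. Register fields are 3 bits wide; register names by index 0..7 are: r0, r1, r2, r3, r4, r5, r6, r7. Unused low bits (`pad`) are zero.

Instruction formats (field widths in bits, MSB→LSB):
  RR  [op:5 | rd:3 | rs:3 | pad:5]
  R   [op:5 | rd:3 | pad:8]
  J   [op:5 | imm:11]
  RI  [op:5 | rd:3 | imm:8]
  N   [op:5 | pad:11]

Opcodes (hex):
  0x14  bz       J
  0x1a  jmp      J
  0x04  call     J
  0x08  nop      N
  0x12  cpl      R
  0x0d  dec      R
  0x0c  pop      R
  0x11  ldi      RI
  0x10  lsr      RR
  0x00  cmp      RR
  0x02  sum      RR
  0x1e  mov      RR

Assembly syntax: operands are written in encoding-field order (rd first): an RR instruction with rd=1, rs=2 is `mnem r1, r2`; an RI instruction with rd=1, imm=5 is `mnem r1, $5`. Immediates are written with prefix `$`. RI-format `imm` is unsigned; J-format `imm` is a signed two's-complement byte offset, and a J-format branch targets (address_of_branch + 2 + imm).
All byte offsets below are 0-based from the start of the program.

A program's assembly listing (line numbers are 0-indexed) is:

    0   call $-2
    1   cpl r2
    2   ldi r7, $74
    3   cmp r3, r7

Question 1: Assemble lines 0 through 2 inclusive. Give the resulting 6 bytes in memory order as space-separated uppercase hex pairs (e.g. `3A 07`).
27 FE 92 00 8F 4A

line 0 (call): pack op=0x4:5|imm=-2:11 = 0x27fe; big→ 27 fe
line 1 (cpl): pack op=0x12:5|rd=2:3|pad=0:8 = 0x9200; big→ 92 00
line 2 (ldi): pack op=0x11:5|rd=7:3|imm=74:8 = 0x8f4a; big→ 8f 4a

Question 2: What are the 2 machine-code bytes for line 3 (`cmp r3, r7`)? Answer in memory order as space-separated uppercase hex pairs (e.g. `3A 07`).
03 E0

L3: cmp op=0x0:5|rd=3:3|rs=7:3|pad=0:5 ⇒ 0x03e0 ⇒ big 03 e0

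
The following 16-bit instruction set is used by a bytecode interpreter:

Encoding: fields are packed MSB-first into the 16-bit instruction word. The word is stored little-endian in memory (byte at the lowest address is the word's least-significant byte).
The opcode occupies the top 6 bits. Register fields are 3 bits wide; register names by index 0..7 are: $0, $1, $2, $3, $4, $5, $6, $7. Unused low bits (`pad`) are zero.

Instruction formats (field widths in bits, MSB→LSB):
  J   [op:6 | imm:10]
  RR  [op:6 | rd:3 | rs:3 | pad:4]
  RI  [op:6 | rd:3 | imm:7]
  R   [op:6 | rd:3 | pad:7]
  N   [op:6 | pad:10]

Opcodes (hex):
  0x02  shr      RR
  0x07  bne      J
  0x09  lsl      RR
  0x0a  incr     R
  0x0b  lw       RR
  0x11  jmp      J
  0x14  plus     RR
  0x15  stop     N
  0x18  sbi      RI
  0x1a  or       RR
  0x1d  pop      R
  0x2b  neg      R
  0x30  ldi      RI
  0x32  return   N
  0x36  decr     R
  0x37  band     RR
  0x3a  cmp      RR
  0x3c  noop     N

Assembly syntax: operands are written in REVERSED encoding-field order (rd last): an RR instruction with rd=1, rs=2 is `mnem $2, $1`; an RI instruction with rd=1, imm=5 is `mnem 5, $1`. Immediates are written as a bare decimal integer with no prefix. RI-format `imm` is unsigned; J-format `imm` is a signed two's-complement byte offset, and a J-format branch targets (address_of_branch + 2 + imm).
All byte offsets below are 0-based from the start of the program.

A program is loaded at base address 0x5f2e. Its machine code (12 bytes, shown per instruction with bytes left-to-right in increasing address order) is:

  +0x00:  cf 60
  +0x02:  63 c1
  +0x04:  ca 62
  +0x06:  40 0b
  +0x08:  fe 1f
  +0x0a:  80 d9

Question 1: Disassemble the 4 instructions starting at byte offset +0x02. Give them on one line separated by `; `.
ldi 99, $2; sbi 74, $5; shr $4, $6; bne -2

[02] 63 c1 → 0xc163
  opcode bits[15:10]=0x30: ldi/RI
  [9:7] rd=2 = $2
  [6:0] imm=99 = 99
[04] ca 62 → 0x62ca
  opcode bits[15:10]=0x18: sbi/RI
  [9:7] rd=5 = $5
  [6:0] imm=74 = 74
[06] 40 0b → 0x0b40
  opcode bits[15:10]=0x2: shr/RR
  [9:7] rd=6 = $6
  [6:4] rs=4 = $4
[08] fe 1f → 0x1ffe
  opcode bits[15:10]=0x7: bne/J
  [9:0] imm=1022 (s10→-2) = -2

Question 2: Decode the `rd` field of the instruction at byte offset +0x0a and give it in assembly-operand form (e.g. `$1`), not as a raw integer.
[0a] 80 d9 → 0xd980
  op=0xd980>>10=0x36 ⇒ decr (R)
  rd: (w>>7)&0x7=0x3 → $3

$3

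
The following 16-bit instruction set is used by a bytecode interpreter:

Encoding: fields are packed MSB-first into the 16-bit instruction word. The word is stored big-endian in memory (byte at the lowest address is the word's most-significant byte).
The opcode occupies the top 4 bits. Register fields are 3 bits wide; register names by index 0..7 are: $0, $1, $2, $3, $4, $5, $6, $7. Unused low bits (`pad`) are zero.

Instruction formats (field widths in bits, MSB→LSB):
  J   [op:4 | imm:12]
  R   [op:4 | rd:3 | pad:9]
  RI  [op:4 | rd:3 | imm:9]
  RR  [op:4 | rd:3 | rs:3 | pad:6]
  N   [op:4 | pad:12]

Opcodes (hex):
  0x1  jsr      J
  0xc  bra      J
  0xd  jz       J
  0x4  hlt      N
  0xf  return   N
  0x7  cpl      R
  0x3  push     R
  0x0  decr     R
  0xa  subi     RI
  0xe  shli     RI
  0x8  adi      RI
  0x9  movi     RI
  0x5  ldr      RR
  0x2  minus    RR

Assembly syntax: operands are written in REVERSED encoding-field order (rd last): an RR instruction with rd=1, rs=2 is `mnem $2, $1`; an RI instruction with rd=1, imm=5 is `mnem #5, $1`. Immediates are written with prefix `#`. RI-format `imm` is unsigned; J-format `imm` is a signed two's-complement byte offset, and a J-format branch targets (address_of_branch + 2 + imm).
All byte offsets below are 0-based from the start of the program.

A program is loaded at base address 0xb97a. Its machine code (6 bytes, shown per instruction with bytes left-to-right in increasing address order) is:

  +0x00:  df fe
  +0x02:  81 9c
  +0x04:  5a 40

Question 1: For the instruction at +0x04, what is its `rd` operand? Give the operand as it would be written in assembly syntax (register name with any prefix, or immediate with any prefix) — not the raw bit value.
@+04  big-endian(5a 40) = 0x5a40
  opcode bits[15:12]=0x5: ldr/RR
  rd: (w>>9)&0x7=0x5 → $5
  rs: (w>>6)&0x7=0x1 → $1

$5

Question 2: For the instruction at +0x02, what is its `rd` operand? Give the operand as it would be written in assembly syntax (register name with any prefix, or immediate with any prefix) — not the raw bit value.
off 0x02: read 81 9c as big → 0x819c
  opcode bits[15:12]=0x8: adi/RI
  rd: (w>>9)&0x7=0x0 → $0
  imm: (w>>0)&0x1ff=0x19c → #412

$0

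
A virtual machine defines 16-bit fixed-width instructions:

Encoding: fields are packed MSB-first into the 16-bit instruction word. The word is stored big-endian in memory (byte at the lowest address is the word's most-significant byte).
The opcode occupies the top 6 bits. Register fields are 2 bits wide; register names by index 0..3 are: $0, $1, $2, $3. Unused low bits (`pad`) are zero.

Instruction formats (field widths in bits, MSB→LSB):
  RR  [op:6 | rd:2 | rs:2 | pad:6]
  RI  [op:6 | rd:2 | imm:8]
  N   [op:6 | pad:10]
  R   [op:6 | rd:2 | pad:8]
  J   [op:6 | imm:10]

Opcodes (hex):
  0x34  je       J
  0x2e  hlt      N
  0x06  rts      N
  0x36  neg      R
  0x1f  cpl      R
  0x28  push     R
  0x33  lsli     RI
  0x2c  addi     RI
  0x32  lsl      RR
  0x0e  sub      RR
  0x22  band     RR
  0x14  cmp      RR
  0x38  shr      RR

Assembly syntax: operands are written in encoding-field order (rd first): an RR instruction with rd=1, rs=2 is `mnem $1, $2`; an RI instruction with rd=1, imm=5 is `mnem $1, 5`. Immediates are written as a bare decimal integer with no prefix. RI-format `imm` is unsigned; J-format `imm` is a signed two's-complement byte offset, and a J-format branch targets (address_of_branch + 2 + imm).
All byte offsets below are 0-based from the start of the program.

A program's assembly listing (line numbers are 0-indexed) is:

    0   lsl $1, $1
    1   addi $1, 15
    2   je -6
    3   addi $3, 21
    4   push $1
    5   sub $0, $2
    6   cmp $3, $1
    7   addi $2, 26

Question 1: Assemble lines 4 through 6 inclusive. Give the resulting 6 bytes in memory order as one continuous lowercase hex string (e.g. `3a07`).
line 4 (push): pack op=0x28:6|rd=1:2|pad=0:8 = 0xa100; big→ a1 00
line 5 (sub): pack op=0xe:6|rd=0:2|rs=2:2|pad=0:6 = 0x3880; big→ 38 80
line 6 (cmp): pack op=0x14:6|rd=3:2|rs=1:2|pad=0:6 = 0x5340; big→ 53 40

a10038805340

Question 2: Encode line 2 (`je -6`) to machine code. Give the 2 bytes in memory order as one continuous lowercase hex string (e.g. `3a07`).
d3fa

2. je fields op=0x34:6|imm=-6:10 → word d3fah → d3 fa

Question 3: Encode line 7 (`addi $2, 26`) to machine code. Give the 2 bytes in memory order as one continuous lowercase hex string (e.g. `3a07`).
L7: addi op=0x2c:6|rd=2:2|imm=26:8 ⇒ 0xb21a ⇒ big b2 1a

b21a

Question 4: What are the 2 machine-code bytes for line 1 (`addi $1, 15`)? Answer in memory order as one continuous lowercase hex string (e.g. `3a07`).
b10f

1. addi fields op=0x2c:6|rd=1:2|imm=15:8 → word b10fh → b1 0f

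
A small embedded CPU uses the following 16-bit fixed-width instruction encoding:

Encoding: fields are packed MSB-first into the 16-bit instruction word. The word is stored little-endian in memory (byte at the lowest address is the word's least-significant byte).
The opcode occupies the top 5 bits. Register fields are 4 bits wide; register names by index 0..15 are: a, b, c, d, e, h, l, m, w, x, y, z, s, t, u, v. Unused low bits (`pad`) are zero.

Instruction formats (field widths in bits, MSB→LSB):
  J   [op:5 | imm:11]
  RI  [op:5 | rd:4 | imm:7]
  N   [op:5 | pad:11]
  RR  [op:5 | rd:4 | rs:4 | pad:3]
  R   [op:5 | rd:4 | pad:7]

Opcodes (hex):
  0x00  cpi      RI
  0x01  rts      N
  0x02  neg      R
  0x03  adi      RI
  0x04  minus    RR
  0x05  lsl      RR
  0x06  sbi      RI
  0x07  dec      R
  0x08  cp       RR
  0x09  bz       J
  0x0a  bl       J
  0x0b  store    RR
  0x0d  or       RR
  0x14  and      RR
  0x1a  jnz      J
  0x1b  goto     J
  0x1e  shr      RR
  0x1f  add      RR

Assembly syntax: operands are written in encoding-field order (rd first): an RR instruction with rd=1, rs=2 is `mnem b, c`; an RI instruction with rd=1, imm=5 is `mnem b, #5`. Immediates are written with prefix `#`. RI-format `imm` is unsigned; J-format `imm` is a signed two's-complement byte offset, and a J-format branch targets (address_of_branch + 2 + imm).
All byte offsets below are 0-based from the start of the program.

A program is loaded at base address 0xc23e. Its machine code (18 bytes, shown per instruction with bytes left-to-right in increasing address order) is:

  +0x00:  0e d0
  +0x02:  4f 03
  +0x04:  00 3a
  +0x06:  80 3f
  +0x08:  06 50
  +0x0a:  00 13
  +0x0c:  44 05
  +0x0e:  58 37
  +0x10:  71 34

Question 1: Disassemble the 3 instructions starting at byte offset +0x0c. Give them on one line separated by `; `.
cpi y, #68; sbi u, #88; sbi w, #113

+0x0c: 44 05 ⇒ word 0x0544 (little)
  top 5b → 0x0 → cpi [RI]
  [10:7] rd=10 = y
  [6:0] imm=68 = #68
+0x0e: 58 37 ⇒ word 0x3758 (little)
  top 5b → 0x6 → sbi [RI]
  [10:7] rd=14 = u
  [6:0] imm=88 = #88
+0x10: 71 34 ⇒ word 0x3471 (little)
  top 5b → 0x6 → sbi [RI]
  [10:7] rd=8 = w
  [6:0] imm=113 = #113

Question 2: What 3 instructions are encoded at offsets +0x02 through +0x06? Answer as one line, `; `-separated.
cpi l, #79; dec e; dec v

+0x02: 4f 03 ⇒ word 0x034f (little)
  op=0x034f>>11=0x0 ⇒ cpi (RI)
  rd@[10:7]=0x6 ⇒ l
  imm@[6:0]=0x4f ⇒ #79
+0x04: 00 3a ⇒ word 0x3a00 (little)
  op=0x3a00>>11=0x7 ⇒ dec (R)
  rd@[10:7]=0x4 ⇒ e
+0x06: 80 3f ⇒ word 0x3f80 (little)
  op=0x3f80>>11=0x7 ⇒ dec (R)
  rd@[10:7]=0xf ⇒ v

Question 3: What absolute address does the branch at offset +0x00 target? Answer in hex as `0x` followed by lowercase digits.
0xc24e

off 0x00: read 0e d0 as little → 0xd00e
  top 5b → 0x1a → jnz [J]
  imm: (w>>0)&0x7ff=0xe → #14
  target = base 0xc23e + off 0x00 + 2 + imm 14 = 0xc24e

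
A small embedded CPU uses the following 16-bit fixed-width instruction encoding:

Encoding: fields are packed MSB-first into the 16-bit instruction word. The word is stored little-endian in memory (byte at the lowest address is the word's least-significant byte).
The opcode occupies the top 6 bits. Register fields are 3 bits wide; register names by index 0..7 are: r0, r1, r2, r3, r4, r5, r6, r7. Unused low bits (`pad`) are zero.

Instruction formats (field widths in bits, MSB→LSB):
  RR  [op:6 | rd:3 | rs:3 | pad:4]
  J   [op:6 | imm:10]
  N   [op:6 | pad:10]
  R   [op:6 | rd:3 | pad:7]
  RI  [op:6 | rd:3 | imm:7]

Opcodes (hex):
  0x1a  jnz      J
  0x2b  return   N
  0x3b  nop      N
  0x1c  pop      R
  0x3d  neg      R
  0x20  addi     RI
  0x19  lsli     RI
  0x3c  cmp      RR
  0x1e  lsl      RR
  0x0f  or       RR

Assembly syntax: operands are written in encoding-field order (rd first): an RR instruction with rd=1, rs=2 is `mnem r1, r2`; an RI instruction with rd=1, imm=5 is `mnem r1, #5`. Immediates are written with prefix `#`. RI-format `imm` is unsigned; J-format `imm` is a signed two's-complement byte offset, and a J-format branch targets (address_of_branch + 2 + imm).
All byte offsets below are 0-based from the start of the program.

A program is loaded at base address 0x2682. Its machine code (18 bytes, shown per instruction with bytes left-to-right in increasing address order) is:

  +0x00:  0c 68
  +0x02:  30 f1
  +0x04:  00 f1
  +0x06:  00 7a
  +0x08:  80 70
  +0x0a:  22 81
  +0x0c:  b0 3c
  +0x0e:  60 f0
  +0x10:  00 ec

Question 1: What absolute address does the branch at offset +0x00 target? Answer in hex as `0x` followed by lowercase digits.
0x2690

[00] 0c 68 → 0x680c
  top 6b → 0x1a → jnz [J]
  imm: (w>>0)&0x3ff=0xc → #12
  target = base 0x2682 + off 0x00 + 2 + imm 12 = 0x2690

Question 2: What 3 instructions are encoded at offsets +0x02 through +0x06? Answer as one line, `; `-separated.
+0x02: 30 f1 ⇒ word 0xf130 (little)
  op=0xf130>>10=0x3c ⇒ cmp (RR)
  rd: (w>>7)&0x7=0x2 → r2
  rs: (w>>4)&0x7=0x3 → r3
+0x04: 00 f1 ⇒ word 0xf100 (little)
  op=0xf100>>10=0x3c ⇒ cmp (RR)
  rd: (w>>7)&0x7=0x2 → r2
  rs: (w>>4)&0x7=0x0 → r0
+0x06: 00 7a ⇒ word 0x7a00 (little)
  op=0x7a00>>10=0x1e ⇒ lsl (RR)
  rd: (w>>7)&0x7=0x4 → r4
  rs: (w>>4)&0x7=0x0 → r0

cmp r2, r3; cmp r2, r0; lsl r4, r0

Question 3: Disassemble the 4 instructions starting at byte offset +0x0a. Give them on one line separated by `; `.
addi r2, #34; or r1, r3; cmp r0, r6; nop

off 0x0a: read 22 81 as little → 0x8122
  opcode bits[15:10]=0x20: addi/RI
  rd: (w>>7)&0x7=0x2 → r2
  imm: (w>>0)&0x7f=0x22 → #34
off 0x0c: read b0 3c as little → 0x3cb0
  opcode bits[15:10]=0xf: or/RR
  rd: (w>>7)&0x7=0x1 → r1
  rs: (w>>4)&0x7=0x3 → r3
off 0x0e: read 60 f0 as little → 0xf060
  opcode bits[15:10]=0x3c: cmp/RR
  rd: (w>>7)&0x7=0x0 → r0
  rs: (w>>4)&0x7=0x6 → r6
off 0x10: read 00 ec as little → 0xec00
  opcode bits[15:10]=0x3b: nop/N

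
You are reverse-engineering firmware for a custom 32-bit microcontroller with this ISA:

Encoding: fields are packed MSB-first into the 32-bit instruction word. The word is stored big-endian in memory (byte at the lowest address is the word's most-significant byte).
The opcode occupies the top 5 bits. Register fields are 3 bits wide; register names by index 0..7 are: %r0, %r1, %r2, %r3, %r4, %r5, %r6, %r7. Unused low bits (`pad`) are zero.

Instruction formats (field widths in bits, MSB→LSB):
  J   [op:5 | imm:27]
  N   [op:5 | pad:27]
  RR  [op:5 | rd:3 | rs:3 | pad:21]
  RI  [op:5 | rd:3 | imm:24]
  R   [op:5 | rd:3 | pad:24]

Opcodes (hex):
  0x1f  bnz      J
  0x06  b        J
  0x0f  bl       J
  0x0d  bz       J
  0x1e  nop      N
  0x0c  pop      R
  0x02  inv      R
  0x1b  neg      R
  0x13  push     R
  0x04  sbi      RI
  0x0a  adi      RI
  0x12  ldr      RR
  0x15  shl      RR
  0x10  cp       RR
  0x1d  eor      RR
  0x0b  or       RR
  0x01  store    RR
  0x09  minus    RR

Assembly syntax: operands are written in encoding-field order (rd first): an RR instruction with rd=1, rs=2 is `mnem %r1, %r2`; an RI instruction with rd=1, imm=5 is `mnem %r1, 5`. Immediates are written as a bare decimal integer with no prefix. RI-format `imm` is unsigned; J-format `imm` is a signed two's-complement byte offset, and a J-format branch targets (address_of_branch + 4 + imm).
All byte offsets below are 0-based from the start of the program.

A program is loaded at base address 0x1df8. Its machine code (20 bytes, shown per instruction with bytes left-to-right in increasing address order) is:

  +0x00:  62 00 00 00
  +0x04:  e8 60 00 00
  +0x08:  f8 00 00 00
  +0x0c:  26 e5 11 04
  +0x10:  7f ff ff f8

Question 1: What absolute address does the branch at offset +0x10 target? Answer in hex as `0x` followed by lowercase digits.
off 0x10: read 7f ff ff f8 as big → 0x7ffffff8
  opcode bits[31:27]=0xf: bl/J
  imm@[26:0]=0x7fffff8 (s27→-8) ⇒ -8
  target = base 0x1df8 + off 0x10 + 4 + imm -8 = 0x1e04

0x1e04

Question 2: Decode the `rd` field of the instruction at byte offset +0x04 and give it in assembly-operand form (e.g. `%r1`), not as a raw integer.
%r0

[04] e8 60 00 00 → 0xe8600000
  op=0xe8600000>>27=0x1d ⇒ eor (RR)
  [26:24] rd=0 = %r0
  [23:21] rs=3 = %r3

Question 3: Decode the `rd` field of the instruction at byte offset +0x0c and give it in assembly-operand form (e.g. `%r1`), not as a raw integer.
[0c] 26 e5 11 04 → 0x26e51104
  top 5b → 0x4 → sbi [RI]
  rd: (w>>24)&0x7=0x6 → %r6
  imm: (w>>0)&0xffffff=0xe51104 → 15012100

%r6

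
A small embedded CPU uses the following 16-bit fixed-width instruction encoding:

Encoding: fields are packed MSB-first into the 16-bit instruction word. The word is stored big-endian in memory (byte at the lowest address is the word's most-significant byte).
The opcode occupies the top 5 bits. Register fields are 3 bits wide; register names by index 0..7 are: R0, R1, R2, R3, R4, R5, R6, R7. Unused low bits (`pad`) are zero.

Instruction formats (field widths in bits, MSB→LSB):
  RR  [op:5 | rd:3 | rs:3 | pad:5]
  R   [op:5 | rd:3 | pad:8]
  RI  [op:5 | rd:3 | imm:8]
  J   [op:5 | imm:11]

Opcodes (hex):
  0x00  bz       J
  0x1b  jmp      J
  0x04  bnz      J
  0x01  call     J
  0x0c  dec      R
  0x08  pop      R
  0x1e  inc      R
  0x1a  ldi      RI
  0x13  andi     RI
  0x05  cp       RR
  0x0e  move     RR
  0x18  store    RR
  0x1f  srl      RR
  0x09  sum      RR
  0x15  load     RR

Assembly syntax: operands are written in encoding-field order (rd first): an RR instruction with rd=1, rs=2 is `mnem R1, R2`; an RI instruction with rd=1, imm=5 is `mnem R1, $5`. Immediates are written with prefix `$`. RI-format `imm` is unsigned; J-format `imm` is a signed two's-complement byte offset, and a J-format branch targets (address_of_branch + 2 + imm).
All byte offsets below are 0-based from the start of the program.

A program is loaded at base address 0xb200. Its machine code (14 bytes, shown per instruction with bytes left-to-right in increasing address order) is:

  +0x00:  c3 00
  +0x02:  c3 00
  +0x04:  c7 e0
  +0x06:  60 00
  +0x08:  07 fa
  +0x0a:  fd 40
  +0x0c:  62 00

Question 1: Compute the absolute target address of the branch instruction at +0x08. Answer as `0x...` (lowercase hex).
0xb204

@+08  big-endian(07 fa) = 0x07fa
  op=0x07fa>>11=0x0 ⇒ bz (J)
  imm@[10:0]=0x7fa (s11→-6) ⇒ $-6
  target = base 0xb200 + off 0x08 + 2 + imm -6 = 0xb204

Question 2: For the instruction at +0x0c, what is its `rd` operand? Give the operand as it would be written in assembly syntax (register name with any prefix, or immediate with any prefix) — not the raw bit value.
R2

[0c] 62 00 → 0x6200
  opcode bits[15:11]=0xc: dec/R
  rd: (w>>8)&0x7=0x2 → R2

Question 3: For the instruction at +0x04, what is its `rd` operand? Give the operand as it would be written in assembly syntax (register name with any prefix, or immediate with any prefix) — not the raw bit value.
+0x04: c7 e0 ⇒ word 0xc7e0 (big)
  top 5b → 0x18 → store [RR]
  rd@[10:8]=0x7 ⇒ R7
  rs@[7:5]=0x7 ⇒ R7

R7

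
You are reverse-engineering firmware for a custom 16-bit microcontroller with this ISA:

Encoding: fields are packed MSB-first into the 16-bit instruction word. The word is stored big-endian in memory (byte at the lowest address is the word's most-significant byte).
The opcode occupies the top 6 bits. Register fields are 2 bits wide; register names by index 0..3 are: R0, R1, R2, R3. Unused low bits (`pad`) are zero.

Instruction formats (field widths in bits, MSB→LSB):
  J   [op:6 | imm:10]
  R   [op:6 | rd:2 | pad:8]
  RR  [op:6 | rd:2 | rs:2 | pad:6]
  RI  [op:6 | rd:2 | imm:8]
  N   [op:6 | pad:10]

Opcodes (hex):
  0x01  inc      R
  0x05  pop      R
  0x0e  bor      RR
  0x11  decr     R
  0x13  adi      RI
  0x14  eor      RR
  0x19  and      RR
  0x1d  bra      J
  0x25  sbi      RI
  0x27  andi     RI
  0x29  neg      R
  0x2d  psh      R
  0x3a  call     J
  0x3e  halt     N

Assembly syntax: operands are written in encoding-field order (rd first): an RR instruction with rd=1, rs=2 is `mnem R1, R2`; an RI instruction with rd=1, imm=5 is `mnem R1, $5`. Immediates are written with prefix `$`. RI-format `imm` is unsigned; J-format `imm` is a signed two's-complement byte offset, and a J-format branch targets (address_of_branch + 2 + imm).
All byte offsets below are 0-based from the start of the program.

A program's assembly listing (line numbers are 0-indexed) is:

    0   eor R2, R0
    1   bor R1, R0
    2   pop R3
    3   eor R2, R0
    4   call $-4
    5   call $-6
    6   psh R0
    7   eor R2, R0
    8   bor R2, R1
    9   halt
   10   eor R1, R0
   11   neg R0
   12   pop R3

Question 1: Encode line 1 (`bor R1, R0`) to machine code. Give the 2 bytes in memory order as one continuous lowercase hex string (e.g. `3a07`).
3900

1. bor fields op=0xe:6|rd=1:2|rs=0:2|pad=0:6 → word 3900h → 39 00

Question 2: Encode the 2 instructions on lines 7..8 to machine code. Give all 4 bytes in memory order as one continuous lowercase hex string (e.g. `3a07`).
52003a40

line 7 (eor): pack op=0x14:6|rd=2:2|rs=0:2|pad=0:6 = 0x5200; big→ 52 00
line 8 (bor): pack op=0xe:6|rd=2:2|rs=1:2|pad=0:6 = 0x3a40; big→ 3a 40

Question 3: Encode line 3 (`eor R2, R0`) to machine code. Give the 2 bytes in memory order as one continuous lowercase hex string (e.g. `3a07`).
5200

line 3 (eor): pack op=0x14:6|rd=2:2|rs=0:2|pad=0:6 = 0x5200; big→ 52 00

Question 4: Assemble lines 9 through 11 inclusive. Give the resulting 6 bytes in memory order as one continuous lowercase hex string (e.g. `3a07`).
f8005100a400

9. halt fields op=0x3e:6|pad=0:10 → word f800h → f8 00
10. eor fields op=0x14:6|rd=1:2|rs=0:2|pad=0:6 → word 5100h → 51 00
11. neg fields op=0x29:6|rd=0:2|pad=0:8 → word a400h → a4 00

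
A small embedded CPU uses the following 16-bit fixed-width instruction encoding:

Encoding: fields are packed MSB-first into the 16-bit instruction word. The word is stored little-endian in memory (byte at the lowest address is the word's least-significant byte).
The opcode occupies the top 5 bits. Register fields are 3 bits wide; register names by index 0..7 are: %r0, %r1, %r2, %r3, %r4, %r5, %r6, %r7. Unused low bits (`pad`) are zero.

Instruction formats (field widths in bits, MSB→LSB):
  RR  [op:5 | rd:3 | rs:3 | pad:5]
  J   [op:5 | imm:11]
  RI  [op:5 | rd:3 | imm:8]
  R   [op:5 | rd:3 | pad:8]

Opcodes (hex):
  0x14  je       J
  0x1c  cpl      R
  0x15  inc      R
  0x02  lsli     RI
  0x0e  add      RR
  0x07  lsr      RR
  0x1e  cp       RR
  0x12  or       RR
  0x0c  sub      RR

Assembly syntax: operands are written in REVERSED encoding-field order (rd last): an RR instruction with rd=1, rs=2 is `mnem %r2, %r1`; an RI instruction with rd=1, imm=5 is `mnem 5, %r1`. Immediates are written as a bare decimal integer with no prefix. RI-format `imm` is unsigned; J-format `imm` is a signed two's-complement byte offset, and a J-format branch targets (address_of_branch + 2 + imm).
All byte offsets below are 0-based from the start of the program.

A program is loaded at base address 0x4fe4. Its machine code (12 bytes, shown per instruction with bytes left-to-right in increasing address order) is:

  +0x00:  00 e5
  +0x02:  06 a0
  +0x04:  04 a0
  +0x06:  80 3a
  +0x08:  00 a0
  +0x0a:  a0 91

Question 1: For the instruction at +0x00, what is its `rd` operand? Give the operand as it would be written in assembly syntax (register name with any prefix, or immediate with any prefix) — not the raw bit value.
[00] 00 e5 → 0xe500
  opcode bits[15:11]=0x1c: cpl/R
  rd: (w>>8)&0x7=0x5 → %r5

%r5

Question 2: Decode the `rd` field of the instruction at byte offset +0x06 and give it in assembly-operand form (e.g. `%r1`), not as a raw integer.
%r2

@+06  little-endian(80 3a) = 0x3a80
  op=0x3a80>>11=0x7 ⇒ lsr (RR)
  [10:8] rd=2 = %r2
  [7:5] rs=4 = %r4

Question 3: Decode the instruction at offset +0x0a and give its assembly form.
[0a] a0 91 → 0x91a0
  opcode bits[15:11]=0x12: or/RR
  rd@[10:8]=0x1 ⇒ %r1
  rs@[7:5]=0x5 ⇒ %r5

or %r5, %r1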